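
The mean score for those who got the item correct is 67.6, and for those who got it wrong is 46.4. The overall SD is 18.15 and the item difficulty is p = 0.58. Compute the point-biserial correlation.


q = 1 - p = 0.42
rpb = ((M1 - M0) / SD) * sqrt(p * q)
rpb = ((67.6 - 46.4) / 18.15) * sqrt(0.58 * 0.42)
rpb = 0.5765

0.5765


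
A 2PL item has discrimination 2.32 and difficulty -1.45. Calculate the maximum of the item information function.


For 2PL, max info at theta = b = -1.45
I_max = a^2 / 4 = 2.32^2 / 4
= 5.3824 / 4
I_max = 1.3456

1.3456


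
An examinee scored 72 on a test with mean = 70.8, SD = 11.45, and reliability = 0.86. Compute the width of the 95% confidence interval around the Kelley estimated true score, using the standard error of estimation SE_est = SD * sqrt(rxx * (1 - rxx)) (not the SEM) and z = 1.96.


True score estimate = 0.86*72 + 0.14*70.8 = 71.832
SE_est = SD * sqrt(rxx * (1 - rxx)) = 11.45 * sqrt(0.86 * 0.14) = 11.45 * sqrt(0.1204) = 3.973002
CI = T_est +/- z * SE_est, so width = 2 * z * SE_est = 2 * 1.96 * 3.973002
Width = 15.5742

15.5742


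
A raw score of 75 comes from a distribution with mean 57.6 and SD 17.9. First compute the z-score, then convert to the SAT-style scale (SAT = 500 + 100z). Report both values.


z = (X - mean) / SD = (75 - 57.6) / 17.9
z = 17.4 / 17.9
z = 0.9721
SAT-scale = SAT = 500 + 100z
Carry z at full precision (z = 17.4 / 17.9) into the conversion:
SAT-scale = 500 + 100 * (17.4 / 17.9) = 500 + 1740 / 17.9
SAT-scale = 500 + 97.2067
SAT-scale = 597.2067

597.2067


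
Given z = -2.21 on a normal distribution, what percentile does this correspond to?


CDF(z) = 0.5 * (1 + erf(z/sqrt(2)))
erf(-1.5627) = -0.9729
CDF = 0.0136
Percentile rank = 0.0136 * 100 = 1.36

1.36


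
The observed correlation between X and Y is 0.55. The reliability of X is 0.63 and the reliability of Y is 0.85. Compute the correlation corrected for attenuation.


r_corrected = rxy / sqrt(rxx * ryy)
= 0.55 / sqrt(0.63 * 0.85)
= 0.55 / sqrt(0.5355)
= 0.55 / 0.731779
r_corrected = 0.7516

0.7516


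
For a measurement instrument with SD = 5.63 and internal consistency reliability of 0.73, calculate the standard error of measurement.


SEM = SD * sqrt(1 - rxx)
SEM = 5.63 * sqrt(1 - 0.73)
SEM = 5.63 * sqrt(0.27) = 5.63 * 0.519615
SEM = 2.9254

2.9254


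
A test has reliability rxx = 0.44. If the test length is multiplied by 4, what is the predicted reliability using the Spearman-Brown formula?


r_new = (n * rxx) / (1 + (n-1) * rxx)
r_new = (4 * 0.44) / (1 + 3 * 0.44)
r_new = 1.76 / 2.32
r_new = 0.7586

0.7586


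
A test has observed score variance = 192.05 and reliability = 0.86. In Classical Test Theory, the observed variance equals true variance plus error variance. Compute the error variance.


var_true = rxx * var_obs = 0.86 * 192.05 = 165.163
var_error = var_obs - var_true
var_error = 192.05 - 165.163
var_error = 26.887

26.887


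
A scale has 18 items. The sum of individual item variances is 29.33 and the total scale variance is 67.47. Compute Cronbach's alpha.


alpha = (k/(k-1)) * (1 - sum(si^2)/s_total^2)
= (18/17) * (1 - 29.33/67.47)
alpha = 0.5985

0.5985


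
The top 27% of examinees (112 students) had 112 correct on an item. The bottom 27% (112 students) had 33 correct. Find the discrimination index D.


p_upper = 112/112 = 1.0
p_lower = 33/112 = 0.2946
D = 1.0 - 0.2946 = 0.7054

0.7054


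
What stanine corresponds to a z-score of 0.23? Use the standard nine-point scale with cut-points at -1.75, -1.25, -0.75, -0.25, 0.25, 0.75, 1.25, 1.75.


Stanine boundaries: [-1.75, -1.25, -0.75, -0.25, 0.25, 0.75, 1.25, 1.75]
z = 0.23
Check each boundary:
  z >= -1.75 -> could be stanine 2
  z >= -1.25 -> could be stanine 3
  z >= -0.75 -> could be stanine 4
  z >= -0.25 -> could be stanine 5
  z < 0.25
  z < 0.75
  z < 1.25
  z < 1.75
Highest qualifying boundary gives stanine = 5

5


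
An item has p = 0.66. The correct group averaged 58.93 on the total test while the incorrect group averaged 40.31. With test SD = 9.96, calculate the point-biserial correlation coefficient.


q = 1 - p = 0.34
rpb = ((M1 - M0) / SD) * sqrt(p * q)
rpb = ((58.93 - 40.31) / 9.96) * sqrt(0.66 * 0.34)
rpb = 0.8856

0.8856


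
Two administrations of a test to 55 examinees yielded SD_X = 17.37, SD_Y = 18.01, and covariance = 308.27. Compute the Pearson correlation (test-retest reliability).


r = cov(X,Y) / (SD_X * SD_Y)
r = 308.27 / (17.37 * 18.01)
r = 308.27 / 312.8337
r = 0.9854

0.9854


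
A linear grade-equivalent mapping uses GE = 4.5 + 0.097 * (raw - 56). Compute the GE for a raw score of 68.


raw - median = 68 - 56 = 12
slope * diff = 0.097 * 12 = 1.164
GE = 4.5 + 1.164
GE = 5.664

5.664


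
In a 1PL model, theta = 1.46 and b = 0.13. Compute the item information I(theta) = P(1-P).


P = 1/(1+exp(-(1.46-0.13))) = 0.7908
I = P*(1-P) = 0.7908 * 0.2092
I = 0.1654

0.1654


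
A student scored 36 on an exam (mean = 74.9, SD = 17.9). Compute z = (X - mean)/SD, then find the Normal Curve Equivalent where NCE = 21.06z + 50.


z = (X - mean) / SD = (36 - 74.9) / 17.9
z = -38.9 / 17.9
z = -2.1732
NCE = NCE = 21.06z + 50
Carry z at full precision (z = -38.9 / 17.9) into the conversion:
NCE = 21.06 * (-38.9 / 17.9) + 50 = -819.234 / 17.9 + 50
NCE = -45.7673 + 50
NCE = 4.2327

4.2327


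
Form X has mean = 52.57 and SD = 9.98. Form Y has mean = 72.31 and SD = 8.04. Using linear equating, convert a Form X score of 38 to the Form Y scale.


slope = SD_Y / SD_X = 8.04 / 9.98 ~ 0.8056
intercept = mean_Y - slope * mean_X = 72.31 - (8.04 / 9.98) * 52.57 ~ 29.959
Y = slope * X + intercept. To avoid rounding drift from the rounded slope/intercept, evaluate the equivalent form Y = mean_Y + SD_Y * (X - mean_X) / SD_X at full precision:
Y = 72.31 + 8.04 * (38 - 52.57) / 9.98
Y = 72.31 - 8.04 * 14.57 / 9.98
Y = 72.31 - 117.1428 / 9.98
Y = 72.31 - 11.7378
Y = 60.5722

60.5722


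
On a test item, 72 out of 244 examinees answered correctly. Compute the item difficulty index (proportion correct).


Item difficulty p = number correct / total examinees
p = 72 / 244
p = 0.2951

0.2951


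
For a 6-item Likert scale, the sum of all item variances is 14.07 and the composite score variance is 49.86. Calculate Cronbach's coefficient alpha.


alpha = (k/(k-1)) * (1 - sum(si^2)/s_total^2)
= (6/5) * (1 - 14.07/49.86)
alpha = 0.8614

0.8614


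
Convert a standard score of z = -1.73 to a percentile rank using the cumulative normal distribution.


CDF(z) = 0.5 * (1 + erf(z/sqrt(2)))
erf(-1.2233) = -0.9164
CDF = 0.0418
Percentile rank = 0.0418 * 100 = 4.18

4.18


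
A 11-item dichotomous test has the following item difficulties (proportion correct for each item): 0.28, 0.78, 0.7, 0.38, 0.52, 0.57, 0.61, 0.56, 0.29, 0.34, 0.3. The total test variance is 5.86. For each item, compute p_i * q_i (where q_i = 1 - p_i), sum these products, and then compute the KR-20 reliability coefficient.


For each item, compute p_i * q_i:
  Item 1: 0.28 * 0.72 = 0.2016
  Item 2: 0.78 * 0.22 = 0.1716
  Item 3: 0.7 * 0.3 = 0.21
  Item 4: 0.38 * 0.62 = 0.2356
  Item 5: 0.52 * 0.48 = 0.2496
  Item 6: 0.57 * 0.43 = 0.2451
  Item 7: 0.61 * 0.39 = 0.2379
  Item 8: 0.56 * 0.44 = 0.2464
  Item 9: 0.29 * 0.71 = 0.2059
  Item 10: 0.34 * 0.66 = 0.2244
  Item 11: 0.3 * 0.7 = 0.21
Sum(p_i * q_i) = 0.2016 + 0.1716 + 0.21 + 0.2356 + 0.2496 + 0.2451 + 0.2379 + 0.2464 + 0.2059 + 0.2244 + 0.21 = 2.4381
KR-20 = (k/(k-1)) * (1 - Sum(p_i*q_i) / Var_total)
= (11/10) * (1 - 2.4381/5.86)
= 1.1 * 0.5839
KR-20 = 0.6423

0.6423


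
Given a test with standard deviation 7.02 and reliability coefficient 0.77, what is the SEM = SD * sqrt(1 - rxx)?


SEM = SD * sqrt(1 - rxx)
SEM = 7.02 * sqrt(1 - 0.77)
SEM = 7.02 * sqrt(0.23) = 7.02 * 0.479583
SEM = 3.3667

3.3667


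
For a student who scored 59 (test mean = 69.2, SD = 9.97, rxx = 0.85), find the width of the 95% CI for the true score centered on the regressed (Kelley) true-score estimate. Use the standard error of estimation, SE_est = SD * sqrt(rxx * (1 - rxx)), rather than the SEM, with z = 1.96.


True score estimate = 0.85*59 + 0.15*69.2 = 60.53
SE_est = SD * sqrt(rxx * (1 - rxx)) = 9.97 * sqrt(0.85 * 0.15) = 9.97 * sqrt(0.1275) = 3.560002
CI = T_est +/- z * SE_est, so width = 2 * z * SE_est = 2 * 1.96 * 3.560002
Width = 13.9552

13.9552


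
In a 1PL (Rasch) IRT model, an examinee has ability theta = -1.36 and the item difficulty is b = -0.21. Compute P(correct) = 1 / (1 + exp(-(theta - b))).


theta - b = -1.36 - -0.21 = -1.15
exp(-(theta - b)) = exp(1.15) = 3.1582
P = 1 / (1 + 3.1582)
P = 0.2405

0.2405


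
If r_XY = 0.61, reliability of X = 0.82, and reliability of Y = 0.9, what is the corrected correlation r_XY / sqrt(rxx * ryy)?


r_corrected = rxy / sqrt(rxx * ryy)
= 0.61 / sqrt(0.82 * 0.9)
= 0.61 / sqrt(0.738)
= 0.61 / 0.859069
r_corrected = 0.7101

0.7101


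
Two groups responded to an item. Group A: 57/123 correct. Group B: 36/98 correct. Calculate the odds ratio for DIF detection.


Odds_A = 57/66 = 0.8636
Odds_B = 36/62 = 0.5806
OR = Odds_A / Odds_B = 0.8636 / 0.5806
Exactly, OR = (57 * 62) / (66 * 36) = 3534 / 2376
OR = 1.4874

1.4874


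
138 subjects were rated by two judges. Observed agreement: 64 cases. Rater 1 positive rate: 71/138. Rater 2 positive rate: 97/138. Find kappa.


P_o = 64/138 = 0.463768
P_e = (71*97 + 67*41) / 19044 = 0.505881
kappa = (P_o - P_e) / (1 - P_e)
kappa = (0.463768 - 0.505881) / (1 - 0.505881)
kappa = -0.0852

-0.0852


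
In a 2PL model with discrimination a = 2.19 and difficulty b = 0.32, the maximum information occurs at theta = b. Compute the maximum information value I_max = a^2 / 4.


For 2PL, max info at theta = b = 0.32
I_max = a^2 / 4 = 2.19^2 / 4
= 4.7961 / 4
I_max = 1.199

1.199


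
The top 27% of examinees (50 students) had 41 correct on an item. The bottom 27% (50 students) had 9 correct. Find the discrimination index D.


p_upper = 41/50 = 0.82
p_lower = 9/50 = 0.18
D = 0.82 - 0.18 = 0.64

0.64


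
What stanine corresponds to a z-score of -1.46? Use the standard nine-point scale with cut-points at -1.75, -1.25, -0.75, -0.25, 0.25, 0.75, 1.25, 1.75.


Stanine boundaries: [-1.75, -1.25, -0.75, -0.25, 0.25, 0.75, 1.25, 1.75]
z = -1.46
Check each boundary:
  z >= -1.75 -> could be stanine 2
  z < -1.25
  z < -0.75
  z < -0.25
  z < 0.25
  z < 0.75
  z < 1.25
  z < 1.75
Highest qualifying boundary gives stanine = 2

2


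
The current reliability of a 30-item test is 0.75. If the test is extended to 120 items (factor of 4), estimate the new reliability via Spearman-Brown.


r_new = (n * rxx) / (1 + (n-1) * rxx)
r_new = (4 * 0.75) / (1 + 3 * 0.75)
r_new = 3.0 / 3.25
r_new = 0.9231

0.9231


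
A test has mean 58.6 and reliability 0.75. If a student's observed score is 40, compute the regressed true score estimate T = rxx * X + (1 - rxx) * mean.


T_est = rxx * X + (1 - rxx) * mean
T_est = 0.75 * 40 + 0.25 * 58.6
T_est = 30.0 + 14.65
T_est = 44.65

44.65


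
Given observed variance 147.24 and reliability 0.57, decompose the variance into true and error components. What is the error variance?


var_true = rxx * var_obs = 0.57 * 147.24 = 83.9268
var_error = var_obs - var_true
var_error = 147.24 - 83.9268
var_error = 63.3132

63.3132


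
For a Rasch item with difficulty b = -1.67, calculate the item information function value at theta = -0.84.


P = 1/(1+exp(-(-0.84--1.67))) = 0.6964
I = P*(1-P) = 0.6964 * 0.3036
I = 0.2114

0.2114


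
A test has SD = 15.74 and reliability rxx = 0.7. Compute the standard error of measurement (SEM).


SEM = SD * sqrt(1 - rxx)
SEM = 15.74 * sqrt(1 - 0.7)
SEM = 15.74 * sqrt(0.3) = 15.74 * 0.547723
SEM = 8.6212

8.6212


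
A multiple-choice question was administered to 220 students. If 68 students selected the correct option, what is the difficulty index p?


Item difficulty p = number correct / total examinees
p = 68 / 220
p = 0.3091

0.3091


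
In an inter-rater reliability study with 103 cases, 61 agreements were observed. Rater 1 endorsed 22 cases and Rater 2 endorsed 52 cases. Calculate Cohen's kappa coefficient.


P_o = 61/103 = 0.592233
P_e = (22*52 + 81*51) / 10609 = 0.497219
kappa = (P_o - P_e) / (1 - P_e)
kappa = (0.592233 - 0.497219) / (1 - 0.497219)
kappa = 0.189

0.189


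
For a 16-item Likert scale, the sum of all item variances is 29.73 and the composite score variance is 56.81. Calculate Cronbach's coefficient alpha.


alpha = (k/(k-1)) * (1 - sum(si^2)/s_total^2)
= (16/15) * (1 - 29.73/56.81)
alpha = 0.5085

0.5085


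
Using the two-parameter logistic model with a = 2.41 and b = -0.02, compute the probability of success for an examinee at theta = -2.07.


a*(theta - b) = 2.41 * (-2.07 - -0.02) = -4.9405
exp(--4.9405) = 139.8402
P = 1 / (1 + 139.8402)
P = 0.0071

0.0071


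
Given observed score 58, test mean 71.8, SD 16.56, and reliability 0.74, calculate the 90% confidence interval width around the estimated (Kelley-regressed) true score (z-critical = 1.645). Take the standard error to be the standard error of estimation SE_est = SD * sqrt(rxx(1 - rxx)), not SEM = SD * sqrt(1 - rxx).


True score estimate = 0.74*58 + 0.26*71.8 = 61.588
SE_est = SD * sqrt(rxx * (1 - rxx)) = 16.56 * sqrt(0.74 * 0.26) = 16.56 * sqrt(0.1924) = 7.263783
CI = T_est +/- z * SE_est, so width = 2 * z * SE_est = 2 * 1.645 * 7.263783
Width = 23.8978

23.8978


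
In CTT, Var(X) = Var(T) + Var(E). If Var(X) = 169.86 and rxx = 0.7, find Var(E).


var_true = rxx * var_obs = 0.7 * 169.86 = 118.902
var_error = var_obs - var_true
var_error = 169.86 - 118.902
var_error = 50.958

50.958


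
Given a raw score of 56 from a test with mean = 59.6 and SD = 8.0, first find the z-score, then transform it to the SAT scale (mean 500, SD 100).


z = (X - mean) / SD = (56 - 59.6) / 8.0
z = -3.6 / 8.0
z = -0.45
SAT-scale = SAT = 500 + 100z
Carry z at full precision (z = -3.6 / 8.0) into the conversion:
SAT-scale = 500 + 100 * (-3.6 / 8.0) = 500 + -360 / 8.0
SAT-scale = 500 + -45.0
SAT-scale = 455.0

455.0


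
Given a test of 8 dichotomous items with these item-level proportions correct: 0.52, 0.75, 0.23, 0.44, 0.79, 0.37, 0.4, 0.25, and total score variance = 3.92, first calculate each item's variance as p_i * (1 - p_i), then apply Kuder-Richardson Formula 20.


For each item, compute p_i * q_i:
  Item 1: 0.52 * 0.48 = 0.2496
  Item 2: 0.75 * 0.25 = 0.1875
  Item 3: 0.23 * 0.77 = 0.1771
  Item 4: 0.44 * 0.56 = 0.2464
  Item 5: 0.79 * 0.21 = 0.1659
  Item 6: 0.37 * 0.63 = 0.2331
  Item 7: 0.4 * 0.6 = 0.24
  Item 8: 0.25 * 0.75 = 0.1875
Sum(p_i * q_i) = 0.2496 + 0.1875 + 0.1771 + 0.2464 + 0.1659 + 0.2331 + 0.24 + 0.1875 = 1.6871
KR-20 = (k/(k-1)) * (1 - Sum(p_i*q_i) / Var_total)
= (8/7) * (1 - 1.6871/3.92)
= 1.1429 * 0.5696
KR-20 = 0.651

0.651


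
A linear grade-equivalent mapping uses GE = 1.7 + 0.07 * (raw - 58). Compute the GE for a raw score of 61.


raw - median = 61 - 58 = 3
slope * diff = 0.07 * 3 = 0.21
GE = 1.7 + 0.21
GE = 1.91

1.91


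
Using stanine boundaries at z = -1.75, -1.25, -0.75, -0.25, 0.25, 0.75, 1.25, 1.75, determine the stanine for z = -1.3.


Stanine boundaries: [-1.75, -1.25, -0.75, -0.25, 0.25, 0.75, 1.25, 1.75]
z = -1.3
Check each boundary:
  z >= -1.75 -> could be stanine 2
  z < -1.25
  z < -0.75
  z < -0.25
  z < 0.25
  z < 0.75
  z < 1.25
  z < 1.75
Highest qualifying boundary gives stanine = 2

2


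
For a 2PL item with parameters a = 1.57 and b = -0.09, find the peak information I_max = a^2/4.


For 2PL, max info at theta = b = -0.09
I_max = a^2 / 4 = 1.57^2 / 4
= 2.4649 / 4
I_max = 0.6162

0.6162


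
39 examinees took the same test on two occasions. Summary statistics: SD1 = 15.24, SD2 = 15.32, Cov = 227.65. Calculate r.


r = cov(X,Y) / (SD_X * SD_Y)
r = 227.65 / (15.24 * 15.32)
r = 227.65 / 233.4768
r = 0.975

0.975


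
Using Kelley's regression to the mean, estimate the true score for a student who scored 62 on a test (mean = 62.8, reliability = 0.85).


T_est = rxx * X + (1 - rxx) * mean
T_est = 0.85 * 62 + 0.15 * 62.8
T_est = 52.7 + 9.42
T_est = 62.12

62.12


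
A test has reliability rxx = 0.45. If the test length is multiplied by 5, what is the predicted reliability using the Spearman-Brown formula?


r_new = (n * rxx) / (1 + (n-1) * rxx)
r_new = (5 * 0.45) / (1 + 4 * 0.45)
r_new = 2.25 / 2.8
r_new = 0.8036

0.8036


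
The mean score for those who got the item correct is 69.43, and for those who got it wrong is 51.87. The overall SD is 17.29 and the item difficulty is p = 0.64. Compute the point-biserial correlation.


q = 1 - p = 0.36
rpb = ((M1 - M0) / SD) * sqrt(p * q)
rpb = ((69.43 - 51.87) / 17.29) * sqrt(0.64 * 0.36)
rpb = 0.4875

0.4875


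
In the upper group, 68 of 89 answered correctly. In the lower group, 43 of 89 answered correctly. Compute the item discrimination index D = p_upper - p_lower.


p_upper = 68/89 = 0.764
p_lower = 43/89 = 0.4831
D = 0.764 - 0.4831 = 0.2809

0.2809


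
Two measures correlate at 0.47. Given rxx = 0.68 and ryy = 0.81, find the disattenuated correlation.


r_corrected = rxy / sqrt(rxx * ryy)
= 0.47 / sqrt(0.68 * 0.81)
= 0.47 / sqrt(0.5508)
= 0.47 / 0.742159
r_corrected = 0.6333

0.6333


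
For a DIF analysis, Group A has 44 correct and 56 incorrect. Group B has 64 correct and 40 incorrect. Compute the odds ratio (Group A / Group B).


Odds_A = 44/56 = 0.7857
Odds_B = 64/40 = 1.6
OR = Odds_A / Odds_B = 0.7857 / 1.6
Exactly, OR = (44 * 40) / (56 * 64) = 1760 / 3584
OR = 0.4911

0.4911


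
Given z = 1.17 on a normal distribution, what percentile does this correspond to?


CDF(z) = 0.5 * (1 + erf(z/sqrt(2)))
erf(0.8273) = 0.758
CDF = 0.879
Percentile rank = 0.879 * 100 = 87.9

87.9


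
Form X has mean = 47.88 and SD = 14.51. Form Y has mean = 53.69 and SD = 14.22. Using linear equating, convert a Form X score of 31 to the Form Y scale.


slope = SD_Y / SD_X = 14.22 / 14.51 ~ 0.98
intercept = mean_Y - slope * mean_X = 53.69 - (14.22 / 14.51) * 47.88 ~ 6.7669
Y = slope * X + intercept. To avoid rounding drift from the rounded slope/intercept, evaluate the equivalent form Y = mean_Y + SD_Y * (X - mean_X) / SD_X at full precision:
Y = 53.69 + 14.22 * (31 - 47.88) / 14.51
Y = 53.69 - 14.22 * 16.88 / 14.51
Y = 53.69 - 240.0336 / 14.51
Y = 53.69 - 16.5426
Y = 37.1474

37.1474


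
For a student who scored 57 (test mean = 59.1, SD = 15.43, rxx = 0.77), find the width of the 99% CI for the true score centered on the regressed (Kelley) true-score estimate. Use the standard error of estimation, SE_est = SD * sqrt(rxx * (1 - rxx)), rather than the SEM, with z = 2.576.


True score estimate = 0.77*57 + 0.23*59.1 = 57.483
SE_est = SD * sqrt(rxx * (1 - rxx)) = 15.43 * sqrt(0.77 * 0.23) = 15.43 * sqrt(0.1771) = 6.493446
CI = T_est +/- z * SE_est, so width = 2 * z * SE_est = 2 * 2.576 * 6.493446
Width = 33.4542

33.4542


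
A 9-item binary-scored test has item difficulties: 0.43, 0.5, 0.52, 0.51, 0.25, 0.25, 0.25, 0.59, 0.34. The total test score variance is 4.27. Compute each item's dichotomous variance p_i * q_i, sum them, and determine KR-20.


For each item, compute p_i * q_i:
  Item 1: 0.43 * 0.57 = 0.2451
  Item 2: 0.5 * 0.5 = 0.25
  Item 3: 0.52 * 0.48 = 0.2496
  Item 4: 0.51 * 0.49 = 0.2499
  Item 5: 0.25 * 0.75 = 0.1875
  Item 6: 0.25 * 0.75 = 0.1875
  Item 7: 0.25 * 0.75 = 0.1875
  Item 8: 0.59 * 0.41 = 0.2419
  Item 9: 0.34 * 0.66 = 0.2244
Sum(p_i * q_i) = 0.2451 + 0.25 + 0.2496 + 0.2499 + 0.1875 + 0.1875 + 0.1875 + 0.2419 + 0.2244 = 2.0234
KR-20 = (k/(k-1)) * (1 - Sum(p_i*q_i) / Var_total)
= (9/8) * (1 - 2.0234/4.27)
= 1.125 * 0.5261
KR-20 = 0.5919

0.5919


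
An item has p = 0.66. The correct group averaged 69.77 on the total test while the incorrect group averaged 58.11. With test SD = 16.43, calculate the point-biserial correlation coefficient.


q = 1 - p = 0.34
rpb = ((M1 - M0) / SD) * sqrt(p * q)
rpb = ((69.77 - 58.11) / 16.43) * sqrt(0.66 * 0.34)
rpb = 0.3362

0.3362


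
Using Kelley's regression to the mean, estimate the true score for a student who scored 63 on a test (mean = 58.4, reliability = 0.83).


T_est = rxx * X + (1 - rxx) * mean
T_est = 0.83 * 63 + 0.17 * 58.4
T_est = 52.29 + 9.928
T_est = 62.218

62.218


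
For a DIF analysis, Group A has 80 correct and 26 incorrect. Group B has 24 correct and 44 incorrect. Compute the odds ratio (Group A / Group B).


Odds_A = 80/26 = 3.0769
Odds_B = 24/44 = 0.5455
OR = Odds_A / Odds_B = 3.0769 / 0.5455
Exactly, OR = (80 * 44) / (26 * 24) = 3520 / 624
OR = 5.641

5.641


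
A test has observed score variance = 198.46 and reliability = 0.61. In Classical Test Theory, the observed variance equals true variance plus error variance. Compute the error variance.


var_true = rxx * var_obs = 0.61 * 198.46 = 121.0606
var_error = var_obs - var_true
var_error = 198.46 - 121.0606
var_error = 77.3994

77.3994


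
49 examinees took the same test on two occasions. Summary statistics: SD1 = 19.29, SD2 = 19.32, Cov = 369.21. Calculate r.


r = cov(X,Y) / (SD_X * SD_Y)
r = 369.21 / (19.29 * 19.32)
r = 369.21 / 372.6828
r = 0.9907

0.9907


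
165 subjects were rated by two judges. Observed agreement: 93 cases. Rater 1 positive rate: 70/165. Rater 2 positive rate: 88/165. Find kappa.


P_o = 93/165 = 0.563636
P_e = (70*88 + 95*77) / 27225 = 0.494949
kappa = (P_o - P_e) / (1 - P_e)
kappa = (0.563636 - 0.494949) / (1 - 0.494949)
kappa = 0.136

0.136


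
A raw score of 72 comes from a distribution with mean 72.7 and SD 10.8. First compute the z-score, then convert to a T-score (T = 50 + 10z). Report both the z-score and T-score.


z = (X - mean) / SD = (72 - 72.7) / 10.8
z = -0.7 / 10.8
z = -0.0648
T-score = T = 50 + 10z
Carry z at full precision (z = -0.7 / 10.8) into the conversion:
T-score = 50 + 10 * (-0.7 / 10.8) = 50 + -7 / 10.8
T-score = 50 + -0.6481
T-score = 49.3519

49.3519


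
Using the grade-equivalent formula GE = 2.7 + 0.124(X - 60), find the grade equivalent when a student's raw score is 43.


raw - median = 43 - 60 = -17
slope * diff = 0.124 * -17 = -2.108
GE = 2.7 + -2.108
GE = 0.592

0.592


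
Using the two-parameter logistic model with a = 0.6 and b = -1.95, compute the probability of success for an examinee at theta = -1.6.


a*(theta - b) = 0.6 * (-1.6 - -1.95) = 0.21
exp(-0.21) = 0.8106
P = 1 / (1 + 0.8106)
P = 0.5523

0.5523


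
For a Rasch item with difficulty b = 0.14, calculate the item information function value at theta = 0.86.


P = 1/(1+exp(-(0.86-0.14))) = 0.6726
I = P*(1-P) = 0.6726 * 0.3274
I = 0.2202

0.2202


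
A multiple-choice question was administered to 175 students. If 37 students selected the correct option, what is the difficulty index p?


Item difficulty p = number correct / total examinees
p = 37 / 175
p = 0.2114

0.2114


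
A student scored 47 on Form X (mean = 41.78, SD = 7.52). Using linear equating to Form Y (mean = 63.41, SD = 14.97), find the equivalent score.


slope = SD_Y / SD_X = 14.97 / 7.52 ~ 1.9907
intercept = mean_Y - slope * mean_X = 63.41 - (14.97 / 7.52) * 41.78 ~ -19.7611
Y = slope * X + intercept. To avoid rounding drift from the rounded slope/intercept, evaluate the equivalent form Y = mean_Y + SD_Y * (X - mean_X) / SD_X at full precision:
Y = 63.41 + 14.97 * (47 - 41.78) / 7.52
Y = 63.41 + 14.97 * 5.22 / 7.52
Y = 63.41 + 78.1434 / 7.52
Y = 63.41 + 10.3914
Y = 73.8014

73.8014


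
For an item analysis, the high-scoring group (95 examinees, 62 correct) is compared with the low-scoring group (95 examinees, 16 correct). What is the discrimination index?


p_upper = 62/95 = 0.6526
p_lower = 16/95 = 0.1684
D = 0.6526 - 0.1684 = 0.4842

0.4842


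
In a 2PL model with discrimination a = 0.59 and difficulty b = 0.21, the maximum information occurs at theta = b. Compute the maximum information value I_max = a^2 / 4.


For 2PL, max info at theta = b = 0.21
I_max = a^2 / 4 = 0.59^2 / 4
= 0.3481 / 4
I_max = 0.087

0.087


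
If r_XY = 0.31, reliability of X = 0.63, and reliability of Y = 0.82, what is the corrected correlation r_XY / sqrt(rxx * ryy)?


r_corrected = rxy / sqrt(rxx * ryy)
= 0.31 / sqrt(0.63 * 0.82)
= 0.31 / sqrt(0.5166)
= 0.31 / 0.718749
r_corrected = 0.4313

0.4313


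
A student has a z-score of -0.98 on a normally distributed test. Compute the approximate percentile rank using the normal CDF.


CDF(z) = 0.5 * (1 + erf(z/sqrt(2)))
erf(-0.693) = -0.6729
CDF = 0.1635
Percentile rank = 0.1635 * 100 = 16.35

16.35


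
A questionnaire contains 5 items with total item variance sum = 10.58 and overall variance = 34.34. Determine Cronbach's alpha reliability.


alpha = (k/(k-1)) * (1 - sum(si^2)/s_total^2)
= (5/4) * (1 - 10.58/34.34)
alpha = 0.8649

0.8649


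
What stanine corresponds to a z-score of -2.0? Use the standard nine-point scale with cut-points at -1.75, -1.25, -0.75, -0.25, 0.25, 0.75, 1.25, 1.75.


Stanine boundaries: [-1.75, -1.25, -0.75, -0.25, 0.25, 0.75, 1.25, 1.75]
z = -2.0
Check each boundary:
  z < -1.75
  z < -1.25
  z < -0.75
  z < -0.25
  z < 0.25
  z < 0.75
  z < 1.25
  z < 1.75
Highest qualifying boundary gives stanine = 1

1


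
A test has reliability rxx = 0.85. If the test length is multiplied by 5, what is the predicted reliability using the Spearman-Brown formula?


r_new = (n * rxx) / (1 + (n-1) * rxx)
r_new = (5 * 0.85) / (1 + 4 * 0.85)
r_new = 4.25 / 4.4
r_new = 0.9659

0.9659


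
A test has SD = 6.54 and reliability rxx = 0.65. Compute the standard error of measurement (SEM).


SEM = SD * sqrt(1 - rxx)
SEM = 6.54 * sqrt(1 - 0.65)
SEM = 6.54 * sqrt(0.35) = 6.54 * 0.591608
SEM = 3.8691

3.8691


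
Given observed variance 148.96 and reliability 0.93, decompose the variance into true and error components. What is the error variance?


var_true = rxx * var_obs = 0.93 * 148.96 = 138.5328
var_error = var_obs - var_true
var_error = 148.96 - 138.5328
var_error = 10.4272

10.4272


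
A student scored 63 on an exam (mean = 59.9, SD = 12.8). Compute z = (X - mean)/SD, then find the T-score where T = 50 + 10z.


z = (X - mean) / SD = (63 - 59.9) / 12.8
z = 3.1 / 12.8
z = 0.2422
T-score = T = 50 + 10z
Carry z at full precision (z = 3.1 / 12.8) into the conversion:
T-score = 50 + 10 * (3.1 / 12.8) = 50 + 31 / 12.8
T-score = 50 + 2.4219
T-score = 52.4219

52.4219


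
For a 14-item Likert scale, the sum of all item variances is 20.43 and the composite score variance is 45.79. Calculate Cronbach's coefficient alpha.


alpha = (k/(k-1)) * (1 - sum(si^2)/s_total^2)
= (14/13) * (1 - 20.43/45.79)
alpha = 0.5964

0.5964


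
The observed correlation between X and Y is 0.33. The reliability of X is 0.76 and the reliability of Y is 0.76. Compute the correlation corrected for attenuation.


r_corrected = rxy / sqrt(rxx * ryy)
= 0.33 / sqrt(0.76 * 0.76)
= 0.33 / sqrt(0.5776)
= 0.33 / 0.76
r_corrected = 0.4342

0.4342


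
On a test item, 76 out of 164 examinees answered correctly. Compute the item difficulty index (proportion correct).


Item difficulty p = number correct / total examinees
p = 76 / 164
p = 0.4634

0.4634


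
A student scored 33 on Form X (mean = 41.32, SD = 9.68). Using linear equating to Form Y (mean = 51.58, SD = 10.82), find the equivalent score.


slope = SD_Y / SD_X = 10.82 / 9.68 ~ 1.1178
intercept = mean_Y - slope * mean_X = 51.58 - (10.82 / 9.68) * 41.32 ~ 5.3938
Y = slope * X + intercept. To avoid rounding drift from the rounded slope/intercept, evaluate the equivalent form Y = mean_Y + SD_Y * (X - mean_X) / SD_X at full precision:
Y = 51.58 + 10.82 * (33 - 41.32) / 9.68
Y = 51.58 - 10.82 * 8.32 / 9.68
Y = 51.58 - 90.0224 / 9.68
Y = 51.58 - 9.2998
Y = 42.2802

42.2802


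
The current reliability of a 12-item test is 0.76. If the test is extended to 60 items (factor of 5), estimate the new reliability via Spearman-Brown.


r_new = (n * rxx) / (1 + (n-1) * rxx)
r_new = (5 * 0.76) / (1 + 4 * 0.76)
r_new = 3.8 / 4.04
r_new = 0.9406

0.9406


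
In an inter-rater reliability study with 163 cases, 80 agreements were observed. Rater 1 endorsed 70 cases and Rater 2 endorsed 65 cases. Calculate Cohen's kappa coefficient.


P_o = 80/163 = 0.490798
P_e = (70*65 + 93*98) / 26569 = 0.514284
kappa = (P_o - P_e) / (1 - P_e)
kappa = (0.490798 - 0.514284) / (1 - 0.514284)
kappa = -0.0484

-0.0484


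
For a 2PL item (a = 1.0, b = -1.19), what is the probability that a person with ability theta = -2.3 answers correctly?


a*(theta - b) = 1.0 * (-2.3 - -1.19) = -1.11
exp(--1.11) = 3.0344
P = 1 / (1 + 3.0344)
P = 0.2479

0.2479


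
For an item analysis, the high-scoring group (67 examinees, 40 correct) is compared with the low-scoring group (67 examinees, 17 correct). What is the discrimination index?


p_upper = 40/67 = 0.597
p_lower = 17/67 = 0.2537
D = 0.597 - 0.2537 = 0.3433

0.3433


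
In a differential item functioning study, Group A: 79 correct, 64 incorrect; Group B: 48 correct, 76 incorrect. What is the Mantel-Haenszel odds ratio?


Odds_A = 79/64 = 1.2344
Odds_B = 48/76 = 0.6316
OR = Odds_A / Odds_B = 1.2344 / 0.6316
Exactly, OR = (79 * 76) / (64 * 48) = 6004 / 3072
OR = 1.9544

1.9544


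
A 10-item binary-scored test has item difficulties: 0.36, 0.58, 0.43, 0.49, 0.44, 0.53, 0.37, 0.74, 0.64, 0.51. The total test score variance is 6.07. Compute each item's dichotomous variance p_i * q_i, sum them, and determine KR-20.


For each item, compute p_i * q_i:
  Item 1: 0.36 * 0.64 = 0.2304
  Item 2: 0.58 * 0.42 = 0.2436
  Item 3: 0.43 * 0.57 = 0.2451
  Item 4: 0.49 * 0.51 = 0.2499
  Item 5: 0.44 * 0.56 = 0.2464
  Item 6: 0.53 * 0.47 = 0.2491
  Item 7: 0.37 * 0.63 = 0.2331
  Item 8: 0.74 * 0.26 = 0.1924
  Item 9: 0.64 * 0.36 = 0.2304
  Item 10: 0.51 * 0.49 = 0.2499
Sum(p_i * q_i) = 0.2304 + 0.2436 + 0.2451 + 0.2499 + 0.2464 + 0.2491 + 0.2331 + 0.1924 + 0.2304 + 0.2499 = 2.3703
KR-20 = (k/(k-1)) * (1 - Sum(p_i*q_i) / Var_total)
= (10/9) * (1 - 2.3703/6.07)
= 1.1111 * 0.6095
KR-20 = 0.6772

0.6772


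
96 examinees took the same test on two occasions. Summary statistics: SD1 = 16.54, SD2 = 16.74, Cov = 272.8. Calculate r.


r = cov(X,Y) / (SD_X * SD_Y)
r = 272.8 / (16.54 * 16.74)
r = 272.8 / 276.8796
r = 0.9853

0.9853


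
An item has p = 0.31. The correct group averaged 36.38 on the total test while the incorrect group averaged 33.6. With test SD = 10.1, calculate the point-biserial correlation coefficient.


q = 1 - p = 0.69
rpb = ((M1 - M0) / SD) * sqrt(p * q)
rpb = ((36.38 - 33.6) / 10.1) * sqrt(0.31 * 0.69)
rpb = 0.1273

0.1273


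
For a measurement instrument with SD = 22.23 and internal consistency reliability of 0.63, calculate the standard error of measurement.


SEM = SD * sqrt(1 - rxx)
SEM = 22.23 * sqrt(1 - 0.63)
SEM = 22.23 * sqrt(0.37) = 22.23 * 0.608276
SEM = 13.522

13.522


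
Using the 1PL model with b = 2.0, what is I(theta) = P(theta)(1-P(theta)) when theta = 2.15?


P = 1/(1+exp(-(2.15-2.0))) = 0.5374
I = P*(1-P) = 0.5374 * 0.4626
I = 0.2486

0.2486


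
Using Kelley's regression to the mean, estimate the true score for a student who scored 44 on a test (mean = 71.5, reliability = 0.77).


T_est = rxx * X + (1 - rxx) * mean
T_est = 0.77 * 44 + 0.23 * 71.5
T_est = 33.88 + 16.445
T_est = 50.325

50.325


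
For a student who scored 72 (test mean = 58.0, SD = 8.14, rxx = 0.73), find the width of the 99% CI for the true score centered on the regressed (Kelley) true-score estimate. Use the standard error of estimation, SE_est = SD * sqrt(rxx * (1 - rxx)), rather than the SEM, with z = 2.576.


True score estimate = 0.73*72 + 0.27*58.0 = 68.22
SE_est = SD * sqrt(rxx * (1 - rxx)) = 8.14 * sqrt(0.73 * 0.27) = 8.14 * sqrt(0.1971) = 3.61383
CI = T_est +/- z * SE_est, so width = 2 * z * SE_est = 2 * 2.576 * 3.61383
Width = 18.6185

18.6185


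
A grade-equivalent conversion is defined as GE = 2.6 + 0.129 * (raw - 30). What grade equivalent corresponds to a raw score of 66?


raw - median = 66 - 30 = 36
slope * diff = 0.129 * 36 = 4.644
GE = 2.6 + 4.644
GE = 7.244

7.244


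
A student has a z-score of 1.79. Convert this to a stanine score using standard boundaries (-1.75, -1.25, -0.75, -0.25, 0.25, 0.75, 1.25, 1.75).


Stanine boundaries: [-1.75, -1.25, -0.75, -0.25, 0.25, 0.75, 1.25, 1.75]
z = 1.79
Check each boundary:
  z >= -1.75 -> could be stanine 2
  z >= -1.25 -> could be stanine 3
  z >= -0.75 -> could be stanine 4
  z >= -0.25 -> could be stanine 5
  z >= 0.25 -> could be stanine 6
  z >= 0.75 -> could be stanine 7
  z >= 1.25 -> could be stanine 8
  z >= 1.75 -> could be stanine 9
Highest qualifying boundary gives stanine = 9

9


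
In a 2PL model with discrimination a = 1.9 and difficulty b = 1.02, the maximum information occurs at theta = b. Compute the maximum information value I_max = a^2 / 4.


For 2PL, max info at theta = b = 1.02
I_max = a^2 / 4 = 1.9^2 / 4
= 3.61 / 4
I_max = 0.9025

0.9025


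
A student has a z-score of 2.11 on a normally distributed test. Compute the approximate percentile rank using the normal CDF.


CDF(z) = 0.5 * (1 + erf(z/sqrt(2)))
erf(1.492) = 0.9651
CDF = 0.9826
Percentile rank = 0.9826 * 100 = 98.26

98.26


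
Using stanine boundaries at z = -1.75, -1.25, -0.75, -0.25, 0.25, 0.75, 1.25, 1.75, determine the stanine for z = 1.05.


Stanine boundaries: [-1.75, -1.25, -0.75, -0.25, 0.25, 0.75, 1.25, 1.75]
z = 1.05
Check each boundary:
  z >= -1.75 -> could be stanine 2
  z >= -1.25 -> could be stanine 3
  z >= -0.75 -> could be stanine 4
  z >= -0.25 -> could be stanine 5
  z >= 0.25 -> could be stanine 6
  z >= 0.75 -> could be stanine 7
  z < 1.25
  z < 1.75
Highest qualifying boundary gives stanine = 7

7


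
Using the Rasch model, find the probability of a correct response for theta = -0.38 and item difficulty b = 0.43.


theta - b = -0.38 - 0.43 = -0.81
exp(-(theta - b)) = exp(0.81) = 2.2479
P = 1 / (1 + 2.2479)
P = 0.3079

0.3079


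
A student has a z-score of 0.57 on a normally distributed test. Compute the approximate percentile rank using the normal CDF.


CDF(z) = 0.5 * (1 + erf(z/sqrt(2)))
erf(0.4031) = 0.4313
CDF = 0.7157
Percentile rank = 0.7157 * 100 = 71.57

71.57


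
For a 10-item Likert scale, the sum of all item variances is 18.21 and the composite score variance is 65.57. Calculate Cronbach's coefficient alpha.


alpha = (k/(k-1)) * (1 - sum(si^2)/s_total^2)
= (10/9) * (1 - 18.21/65.57)
alpha = 0.8025

0.8025


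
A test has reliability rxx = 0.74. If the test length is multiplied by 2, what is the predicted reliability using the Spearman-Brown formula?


r_new = (n * rxx) / (1 + (n-1) * rxx)
r_new = (2 * 0.74) / (1 + 1 * 0.74)
r_new = 1.48 / 1.74
r_new = 0.8506

0.8506


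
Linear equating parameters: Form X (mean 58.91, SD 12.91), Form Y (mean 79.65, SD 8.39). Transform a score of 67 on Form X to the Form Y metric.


slope = SD_Y / SD_X = 8.39 / 12.91 ~ 0.6499
intercept = mean_Y - slope * mean_X = 79.65 - (8.39 / 12.91) * 58.91 ~ 41.3653
Y = slope * X + intercept. To avoid rounding drift from the rounded slope/intercept, evaluate the equivalent form Y = mean_Y + SD_Y * (X - mean_X) / SD_X at full precision:
Y = 79.65 + 8.39 * (67 - 58.91) / 12.91
Y = 79.65 + 8.39 * 8.09 / 12.91
Y = 79.65 + 67.8751 / 12.91
Y = 79.65 + 5.2576
Y = 84.9076

84.9076


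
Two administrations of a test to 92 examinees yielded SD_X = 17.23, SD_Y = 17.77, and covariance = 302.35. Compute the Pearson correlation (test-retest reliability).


r = cov(X,Y) / (SD_X * SD_Y)
r = 302.35 / (17.23 * 17.77)
r = 302.35 / 306.1771
r = 0.9875

0.9875


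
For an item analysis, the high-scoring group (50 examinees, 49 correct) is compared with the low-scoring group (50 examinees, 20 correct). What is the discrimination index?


p_upper = 49/50 = 0.98
p_lower = 20/50 = 0.4
D = 0.98 - 0.4 = 0.58

0.58


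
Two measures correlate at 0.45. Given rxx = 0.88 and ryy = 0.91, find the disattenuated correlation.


r_corrected = rxy / sqrt(rxx * ryy)
= 0.45 / sqrt(0.88 * 0.91)
= 0.45 / sqrt(0.8008)
= 0.45 / 0.894874
r_corrected = 0.5029

0.5029


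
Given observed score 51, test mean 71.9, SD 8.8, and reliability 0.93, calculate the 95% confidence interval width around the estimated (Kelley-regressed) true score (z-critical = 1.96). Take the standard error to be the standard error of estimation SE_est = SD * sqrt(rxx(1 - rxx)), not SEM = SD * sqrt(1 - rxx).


True score estimate = 0.93*51 + 0.07*71.9 = 52.463
SE_est = SD * sqrt(rxx * (1 - rxx)) = 8.8 * sqrt(0.93 * 0.07) = 8.8 * sqrt(0.0651) = 2.245294
CI = T_est +/- z * SE_est, so width = 2 * z * SE_est = 2 * 1.96 * 2.245294
Width = 8.8016

8.8016


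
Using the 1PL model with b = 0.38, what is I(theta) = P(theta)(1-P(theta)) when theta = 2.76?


P = 1/(1+exp(-(2.76-0.38))) = 0.9153
I = P*(1-P) = 0.9153 * 0.0847
I = 0.0775

0.0775


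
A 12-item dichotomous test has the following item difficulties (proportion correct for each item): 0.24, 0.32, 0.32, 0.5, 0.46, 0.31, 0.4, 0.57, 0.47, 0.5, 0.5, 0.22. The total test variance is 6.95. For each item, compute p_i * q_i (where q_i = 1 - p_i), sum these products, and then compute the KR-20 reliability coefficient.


For each item, compute p_i * q_i:
  Item 1: 0.24 * 0.76 = 0.1824
  Item 2: 0.32 * 0.68 = 0.2176
  Item 3: 0.32 * 0.68 = 0.2176
  Item 4: 0.5 * 0.5 = 0.25
  Item 5: 0.46 * 0.54 = 0.2484
  Item 6: 0.31 * 0.69 = 0.2139
  Item 7: 0.4 * 0.6 = 0.24
  Item 8: 0.57 * 0.43 = 0.2451
  Item 9: 0.47 * 0.53 = 0.2491
  Item 10: 0.5 * 0.5 = 0.25
  Item 11: 0.5 * 0.5 = 0.25
  Item 12: 0.22 * 0.78 = 0.1716
Sum(p_i * q_i) = 0.1824 + 0.2176 + 0.2176 + 0.25 + 0.2484 + 0.2139 + 0.24 + 0.2451 + 0.2491 + 0.25 + 0.25 + 0.1716 = 2.7357
KR-20 = (k/(k-1)) * (1 - Sum(p_i*q_i) / Var_total)
= (12/11) * (1 - 2.7357/6.95)
= 1.0909 * 0.6064
KR-20 = 0.6615

0.6615


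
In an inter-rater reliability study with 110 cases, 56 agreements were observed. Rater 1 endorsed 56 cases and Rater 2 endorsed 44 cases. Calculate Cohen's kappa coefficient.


P_o = 56/110 = 0.509091
P_e = (56*44 + 54*66) / 12100 = 0.498182
kappa = (P_o - P_e) / (1 - P_e)
kappa = (0.509091 - 0.498182) / (1 - 0.498182)
kappa = 0.0217

0.0217


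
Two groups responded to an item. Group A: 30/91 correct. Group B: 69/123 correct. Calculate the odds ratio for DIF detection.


Odds_A = 30/61 = 0.4918
Odds_B = 69/54 = 1.2778
OR = Odds_A / Odds_B = 0.4918 / 1.2778
Exactly, OR = (30 * 54) / (61 * 69) = 1620 / 4209
OR = 0.3849

0.3849


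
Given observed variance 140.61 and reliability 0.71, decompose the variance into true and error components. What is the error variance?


var_true = rxx * var_obs = 0.71 * 140.61 = 99.8331
var_error = var_obs - var_true
var_error = 140.61 - 99.8331
var_error = 40.7769

40.7769


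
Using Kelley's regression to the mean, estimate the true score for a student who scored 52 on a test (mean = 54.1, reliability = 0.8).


T_est = rxx * X + (1 - rxx) * mean
T_est = 0.8 * 52 + 0.2 * 54.1
T_est = 41.6 + 10.82
T_est = 52.42

52.42


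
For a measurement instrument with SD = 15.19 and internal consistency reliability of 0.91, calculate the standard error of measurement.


SEM = SD * sqrt(1 - rxx)
SEM = 15.19 * sqrt(1 - 0.91)
SEM = 15.19 * sqrt(0.09) = 15.19 * 0.3
SEM = 4.557

4.557


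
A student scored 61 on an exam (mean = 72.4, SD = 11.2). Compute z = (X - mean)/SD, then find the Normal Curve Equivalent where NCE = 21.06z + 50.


z = (X - mean) / SD = (61 - 72.4) / 11.2
z = -11.4 / 11.2
z = -1.0179
NCE = NCE = 21.06z + 50
Carry z at full precision (z = -11.4 / 11.2) into the conversion:
NCE = 21.06 * (-11.4 / 11.2) + 50 = -240.084 / 11.2 + 50
NCE = -21.4361 + 50
NCE = 28.5639

28.5639


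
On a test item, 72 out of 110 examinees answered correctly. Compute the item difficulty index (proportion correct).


Item difficulty p = number correct / total examinees
p = 72 / 110
p = 0.6545

0.6545


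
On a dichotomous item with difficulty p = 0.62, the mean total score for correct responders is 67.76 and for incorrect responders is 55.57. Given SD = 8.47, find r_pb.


q = 1 - p = 0.38
rpb = ((M1 - M0) / SD) * sqrt(p * q)
rpb = ((67.76 - 55.57) / 8.47) * sqrt(0.62 * 0.38)
rpb = 0.6986

0.6986
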